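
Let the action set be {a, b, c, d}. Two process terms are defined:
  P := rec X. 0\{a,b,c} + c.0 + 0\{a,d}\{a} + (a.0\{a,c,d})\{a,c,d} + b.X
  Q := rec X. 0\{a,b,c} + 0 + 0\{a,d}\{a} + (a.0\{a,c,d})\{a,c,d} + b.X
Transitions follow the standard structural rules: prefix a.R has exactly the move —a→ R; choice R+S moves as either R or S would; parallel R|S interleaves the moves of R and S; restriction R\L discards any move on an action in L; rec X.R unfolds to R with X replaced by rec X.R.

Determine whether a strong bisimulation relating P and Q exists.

Reachable graph of P (2 states):
  s0 = rec X. 0\{a,b,c} + c.0 + 0\{a,d}\{a} + (a.0\{a,c,d})\{a,c,d} + b.X has moves —b→ s0, —c→ s1
  s1 = 0 has moves stopped
Reachable graph of Q (1 states):
  t0 = rec X. 0\{a,b,c} + 0 + 0\{a,d}\{a} + (a.0\{a,c,d})\{a,c,d} + b.X has moves —b→ t0
Coarsest stable partition (strong bisimilarity classes):
  B0 = {s0}
  B1 = {s1}
  B2 = {t0}
s0 ∈ B0, t0 ∈ B2 → different blocks

not bisimilar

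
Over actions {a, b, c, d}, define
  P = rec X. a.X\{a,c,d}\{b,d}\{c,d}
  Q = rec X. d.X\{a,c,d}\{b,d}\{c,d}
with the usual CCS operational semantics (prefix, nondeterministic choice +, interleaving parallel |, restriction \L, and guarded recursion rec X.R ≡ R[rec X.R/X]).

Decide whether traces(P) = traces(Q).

LTS(P): 2 reachable states
  p0 = rec X. a.X\{a,c,d}\{b,d}\{c,d} → =a=> p1
  p1 = (rec X. a.X\{a,c,d}\{b,d}\{c,d})\{a,c,d}\{b,d}\{c,d} → (no moves)
LTS(Q): 2 reachable states
  q0 = rec X. d.X\{a,c,d}\{b,d}\{c,d} → =d=> q1
  q1 = (rec X. d.X\{a,c,d}\{b,d}\{c,d})\{a,c,d}\{b,d}\{c,d} → (no moves)
Trace ⟨a⟩ through P, begin at {p0}:
  step 1 (a): {p1}
  P completes σ.
Trace ⟨a⟩ through Q, begin at {q0}:
  step 1 (a): no successor for Q

traces(P) ≠ traces(Q) — witness ⟨a⟩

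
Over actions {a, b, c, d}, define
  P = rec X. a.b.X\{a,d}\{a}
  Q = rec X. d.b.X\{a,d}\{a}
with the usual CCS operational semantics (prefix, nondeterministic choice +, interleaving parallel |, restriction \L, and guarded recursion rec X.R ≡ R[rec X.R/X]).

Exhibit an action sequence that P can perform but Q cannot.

LTS(P): 3 reachable states
  p0 = rec X. a.b.X\{a,d}\{a} ⊢ -a-> p1
  p1 = b.(rec X. a.b.X\{a,d}\{a})\{a,d}\{a} ⊢ -b-> p2
  p2 = (rec X. a.b.X\{a,d}\{a})\{a,d}\{a} ⊢ ∅
LTS(Q): 3 reachable states
  q0 = rec X. d.b.X\{a,d}\{a} ⊢ -d-> q1
  q1 = b.(rec X. d.b.X\{a,d}\{a})\{a,d}\{a} ⊢ -b-> q2
  q2 = (rec X. d.b.X\{a,d}\{a})\{a,d}\{a} ⊢ ∅
Trace ⟨a⟩ through P, begin at {p0}:
  after a @ step 1: {p1}
  ✓ P
Trace ⟨a⟩ through Q, begin at {q0}:
  after a @ step 1: no successor for Q

a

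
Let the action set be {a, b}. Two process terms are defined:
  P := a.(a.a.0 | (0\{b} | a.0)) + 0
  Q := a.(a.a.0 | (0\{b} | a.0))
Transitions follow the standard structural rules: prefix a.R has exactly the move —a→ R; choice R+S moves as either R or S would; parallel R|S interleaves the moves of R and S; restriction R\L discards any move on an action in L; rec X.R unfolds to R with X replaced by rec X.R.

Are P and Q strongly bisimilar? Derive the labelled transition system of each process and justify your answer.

P's transition system — 7 states:
  s0 = a.(a.a.0 | (0\{b} | a.0)) + 0 :: --a--▸ s1
  s1 = a.a.0 | (0\{b} | a.0) :: --a--▸ s2, --a--▸ s3
  s2 = a.0 | (0\{b} | a.0) :: --a--▸ s4, --a--▸ s5
  s3 = a.a.0 | (0\{b} | 0) :: --a--▸ s5
  s4 = 0 | (0\{b} | a.0) :: --a--▸ s6
  s5 = a.0 | (0\{b} | 0) :: --a--▸ s6
  s6 = 0 | (0\{b} | 0) :: ∅
Q's transition system — 7 states:
  t0 = a.(a.a.0 | (0\{b} | a.0)) :: --a--▸ t1
  t1 = a.a.0 | (0\{b} | a.0) :: --a--▸ t2, --a--▸ t3
  t2 = a.0 | (0\{b} | a.0) :: --a--▸ t4, --a--▸ t5
  t3 = a.a.0 | (0\{b} | 0) :: --a--▸ t5
  t4 = 0 | (0\{b} | a.0) :: --a--▸ t6
  t5 = a.0 | (0\{b} | 0) :: --a--▸ t6
  t6 = 0 | (0\{b} | 0) :: ∅
Bisimilarity quotient blocks:
  B0 = {s0, t0}
  B1 = {s1, t1}
  B2 = {s2, s3, t2, t3}
  B3 = {s4, s5, t4, t5}
  B4 = {s6, t6}
s0 ∈ B0, t0 ∈ B0 → same block

bisimilar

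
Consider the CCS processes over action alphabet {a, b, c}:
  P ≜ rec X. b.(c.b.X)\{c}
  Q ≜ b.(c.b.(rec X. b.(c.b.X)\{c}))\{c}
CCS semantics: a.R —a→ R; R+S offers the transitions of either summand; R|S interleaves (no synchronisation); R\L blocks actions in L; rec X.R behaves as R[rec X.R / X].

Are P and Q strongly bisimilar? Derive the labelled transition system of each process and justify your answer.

P's transition system — 2 states:
  u0 = rec X. b.(c.b.X)\{c} → =b=> u1
  u1 = (c.b.(rec X. b.(c.b.X)\{c}))\{c} → ∅
Q's transition system — 2 states:
  v0 = b.(c.b.(rec X. b.(c.b.X)\{c}))\{c} → =b=> v1
  v1 = (c.b.(rec X. b.(c.b.X)\{c}))\{c} → ∅
Partition-refinement fixed point:
  B0 = {u0, v0}
  B1 = {u1, v1}
u0 ∈ B0, v0 ∈ B0 → same block

P ~ Q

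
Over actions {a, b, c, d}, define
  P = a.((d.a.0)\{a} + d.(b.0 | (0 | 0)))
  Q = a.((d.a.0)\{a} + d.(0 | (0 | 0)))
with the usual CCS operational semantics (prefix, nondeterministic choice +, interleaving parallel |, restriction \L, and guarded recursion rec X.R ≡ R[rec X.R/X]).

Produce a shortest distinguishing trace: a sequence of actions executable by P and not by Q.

P's transition system — 5 states:
  u0 = a.((d.a.0)\{a} + d.(b.0 | (0 | 0))) has moves =a=> u1
  u1 = (d.a.0)\{a} + d.(b.0 | (0 | 0)) has moves =d=> u2, =d=> u3
  u2 = (a.0)\{a} has moves ∅
  u3 = b.0 | (0 | 0) has moves =b=> u4
  u4 = 0 | (0 | 0) has moves ∅
Q's transition system — 4 states:
  v0 = a.((d.a.0)\{a} + d.(0 | (0 | 0))) has moves =a=> v1
  v1 = (d.a.0)\{a} + d.(0 | (0 | 0)) has moves =d=> v2, =d=> v3
  v2 = (a.0)\{a} has moves ∅
  v3 = 0 | (0 | 0) has moves ∅
Run σ = ⟨adb⟩ on P: start {u0}
  after a @ step 1: {u1}
  after d @ step 2: {u2, u3}
  after b @ step 3: {u4}
  P completes σ.
Run σ = ⟨adb⟩ on Q: start {v0}
  after a @ step 1: {v1}
  after d @ step 2: {v2, v3}
  after b @ step 3: ∅  — Q cannot continue

adb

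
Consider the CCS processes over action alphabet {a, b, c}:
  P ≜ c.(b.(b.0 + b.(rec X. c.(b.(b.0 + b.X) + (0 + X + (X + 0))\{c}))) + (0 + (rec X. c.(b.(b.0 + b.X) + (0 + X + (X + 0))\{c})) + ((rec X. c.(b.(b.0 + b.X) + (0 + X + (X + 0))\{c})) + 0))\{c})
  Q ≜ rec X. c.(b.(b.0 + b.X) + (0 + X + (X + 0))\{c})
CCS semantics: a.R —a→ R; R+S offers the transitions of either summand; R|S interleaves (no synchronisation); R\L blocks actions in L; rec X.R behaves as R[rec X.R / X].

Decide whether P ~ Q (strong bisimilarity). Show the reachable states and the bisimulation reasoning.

Reachable graph of P (5 states):
  u0 = c.(b.(b.0 + b.(rec X. c.(b.(b.0 + b.X) + (0 + X + (X + 0))\{c}))) + (0 + (rec X. c.(b.(b.0 + b.X) + (0 + X + (X + 0))\{c})) + ((rec X. c.(b.(b.0 + b.X) + (0 + X + (X + 0))\{c})) + 0))\{c}) has moves =c=> u1
  u1 = b.(b.0 + b.(rec X. c.(b.(b.0 + b.X) + (0 + X + (X + 0))\{c}))) + (0 + (rec X. c.(b.(b.0 + b.X) + (0 + X + (X + 0))\{c})) + ((rec X. c.(b.(b.0 + b.X) + (0 + X + (X + 0))\{c})) + 0))\{c} has moves =b=> u2
  u2 = b.0 + b.(rec X. c.(b.(b.0 + b.X) + (0 + X + (X + 0))\{c})) has moves =b=> u3, =b=> u4
  u3 = 0 has moves deadlocked
  u4 = rec X. c.(b.(b.0 + b.X) + (0 + X + (X + 0))\{c}) has moves =c=> u1
Reachable graph of Q (4 states):
  v0 = rec X. c.(b.(b.0 + b.X) + (0 + X + (X + 0))\{c}) has moves =c=> v1
  v1 = b.(b.0 + b.(rec X. c.(b.(b.0 + b.X) + (0 + X + (X + 0))\{c}))) + (0 + (rec X. c.(b.(b.0 + b.X) + (0 + X + (X + 0))\{c})) + ((rec X. c.(b.(b.0 + b.X) + (0 + X + (X + 0))\{c})) + 0))\{c} has moves =b=> v2
  v2 = b.0 + b.(rec X. c.(b.(b.0 + b.X) + (0 + X + (X + 0))\{c})) has moves =b=> v0, =b=> v3
  v3 = 0 has moves deadlocked
Bisimilarity quotient blocks:
  B0 = {u0, u4, v0}
  B1 = {u1, v1}
  B2 = {u2, v2}
  B3 = {u3, v3}
u0 ∈ B0, v0 ∈ B0 → same block

bisimilar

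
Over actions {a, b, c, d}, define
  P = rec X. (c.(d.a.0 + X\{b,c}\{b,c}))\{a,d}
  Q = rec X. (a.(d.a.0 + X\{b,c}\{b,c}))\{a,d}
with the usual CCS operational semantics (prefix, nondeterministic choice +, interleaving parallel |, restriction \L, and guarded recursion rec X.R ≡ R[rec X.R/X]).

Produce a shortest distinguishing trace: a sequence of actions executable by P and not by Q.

P's transition system — 2 states:
  m0 = rec X. (c.(d.a.0 + X\{b,c}\{b,c}))\{a,d} has moves =c=> m1
  m1 = (d.a.0 + (rec X. (c.(d.a.0 + X\{b,c}\{b,c}))\{a,d})\{b,c}\{b,c})\{a,d} has moves stopped
Q's transition system — 1 states:
  n0 = rec X. (a.(d.a.0 + X\{b,c}\{b,c}))\{a,d} has moves stopped
Run σ = ⟨c⟩ on P: start {m0}
  after c @ step 1: {m1}
  — P admits the full trace.
Run σ = ⟨c⟩ on Q: start {n0}
  after c @ step 1: no successor for Q

c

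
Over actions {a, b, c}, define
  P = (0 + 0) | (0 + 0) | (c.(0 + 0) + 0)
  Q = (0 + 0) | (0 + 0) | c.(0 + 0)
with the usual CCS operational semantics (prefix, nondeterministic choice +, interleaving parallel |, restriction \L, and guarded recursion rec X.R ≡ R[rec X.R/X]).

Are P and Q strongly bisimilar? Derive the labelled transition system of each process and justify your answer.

LTS(P): 2 reachable states
  u0 = (0 + 0) | (0 + 0) | (c.(0 + 0) + 0) → =c=> u1
  u1 = (0 + 0) | (0 + 0) | (0 + 0) → deadlocked
LTS(Q): 2 reachable states
  v0 = (0 + 0) | (0 + 0) | c.(0 + 0) → =c=> v1
  v1 = (0 + 0) | (0 + 0) | (0 + 0) → deadlocked
Partition-refinement fixed point:
  B0 = {u0, v0}
  B1 = {u1, v1}
u0 ∈ B0, v0 ∈ B0 → same block

P ~ Q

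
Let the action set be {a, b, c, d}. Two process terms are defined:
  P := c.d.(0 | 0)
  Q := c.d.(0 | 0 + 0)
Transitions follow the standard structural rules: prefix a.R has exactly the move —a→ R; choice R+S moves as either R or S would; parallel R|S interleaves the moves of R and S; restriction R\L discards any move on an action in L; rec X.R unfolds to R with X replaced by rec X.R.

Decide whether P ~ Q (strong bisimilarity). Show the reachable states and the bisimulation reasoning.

P ~ Q

Reachable graph of P (3 states):
  u0 = c.d.(0 | 0) ⊢ ··c··> u1
  u1 = d.(0 | 0) ⊢ ··d··> u2
  u2 = 0 | 0 ⊢ stopped
Reachable graph of Q (3 states):
  v0 = c.d.(0 | 0 + 0) ⊢ ··c··> v1
  v1 = d.(0 | 0 + 0) ⊢ ··d··> v2
  v2 = 0 | 0 + 0 ⊢ stopped
Bisimilarity quotient blocks:
  B0 = {u0, v0}
  B1 = {u1, v1}
  B2 = {u2, v2}
u0 ∈ B0, v0 ∈ B0 → same block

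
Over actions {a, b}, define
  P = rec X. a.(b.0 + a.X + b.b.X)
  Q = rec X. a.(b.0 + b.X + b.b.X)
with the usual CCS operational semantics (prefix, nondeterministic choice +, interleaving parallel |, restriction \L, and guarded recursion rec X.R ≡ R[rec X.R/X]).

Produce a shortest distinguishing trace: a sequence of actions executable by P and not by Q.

aa

LTS(P): 4 reachable states
  p0 = rec X. a.(b.0 + a.X + b.b.X) :: ··a··> p1
  p1 = b.0 + a.(rec X. a.(b.0 + a.X + b.b.X)) + b.b.(rec X. a.(b.0 + a.X + b.b.X)) :: ··a··> p0, ··b··> p2, ··b··> p3
  p2 = 0 :: deadlocked
  p3 = b.(rec X. a.(b.0 + a.X + b.b.X)) :: ··b··> p0
LTS(Q): 4 reachable states
  q0 = rec X. a.(b.0 + b.X + b.b.X) :: ··a··> q1
  q1 = b.0 + b.(rec X. a.(b.0 + b.X + b.b.X)) + b.b.(rec X. a.(b.0 + b.X + b.b.X)) :: ··b··> q0, ··b··> q2, ··b··> q3
  q2 = 0 :: deadlocked
  q3 = b.(rec X. a.(b.0 + b.X + b.b.X)) :: ··b··> q0
Trace ⟨aa⟩ through P, begin at {p0}:
  [1] a ⇒ {p1}
  [2] a ⇒ {p0}
  — P admits the full trace.
Trace ⟨aa⟩ through Q, begin at {q0}:
  [1] a ⇒ {q1}
  [2] a ⇒ ∅ (Q stuck)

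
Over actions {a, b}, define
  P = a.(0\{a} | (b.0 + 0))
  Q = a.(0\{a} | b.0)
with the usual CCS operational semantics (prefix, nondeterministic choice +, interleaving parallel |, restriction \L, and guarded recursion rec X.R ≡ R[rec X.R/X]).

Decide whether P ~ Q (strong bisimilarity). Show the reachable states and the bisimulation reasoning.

YES

Reachable graph of P (3 states):
  m0 = a.(0\{a} | (b.0 + 0)) :: —a→ m1
  m1 = 0\{a} | (b.0 + 0) :: —b→ m2
  m2 = 0\{a} | 0 :: ∅
Reachable graph of Q (3 states):
  n0 = a.(0\{a} | b.0) :: —a→ n1
  n1 = 0\{a} | b.0 :: —b→ n2
  n2 = 0\{a} | 0 :: ∅
Partition-refinement fixed point:
  B0 = {m0, n0}
  B1 = {m1, n1}
  B2 = {m2, n2}
m0 ∈ B0, n0 ∈ B0 → same block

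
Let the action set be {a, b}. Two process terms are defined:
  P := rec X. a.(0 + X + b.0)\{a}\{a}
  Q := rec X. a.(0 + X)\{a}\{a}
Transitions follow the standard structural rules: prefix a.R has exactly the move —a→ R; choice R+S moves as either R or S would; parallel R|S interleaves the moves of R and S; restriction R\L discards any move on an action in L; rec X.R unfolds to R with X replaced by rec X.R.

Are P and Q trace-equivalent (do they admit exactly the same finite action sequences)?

P's transition system — 3 states:
  p0 = rec X. a.(0 + X + b.0)\{a}\{a} | --a--▸ p1
  p1 = (0 + (rec X. a.(0 + X + b.0)\{a}\{a}) + b.0)\{a}\{a} | --b--▸ p2
  p2 = 0\{a}\{a} | ∅
Q's transition system — 2 states:
  q0 = rec X. a.(0 + X)\{a}\{a} | --a--▸ q1
  q1 = (0 + (rec X. a.(0 + X)\{a}\{a}))\{a}\{a} | ∅
Executing ab from P (initial set {p0}):
  [1] a ⇒ {p1}
  [2] b ⇒ {p2}
  ✓ P
Executing ab from Q (initial set {q0}):
  [1] a ⇒ {q1}
  [2] b ⇒ ∅  — Q cannot continue

traces(P) ≠ traces(Q) — witness ⟨ab⟩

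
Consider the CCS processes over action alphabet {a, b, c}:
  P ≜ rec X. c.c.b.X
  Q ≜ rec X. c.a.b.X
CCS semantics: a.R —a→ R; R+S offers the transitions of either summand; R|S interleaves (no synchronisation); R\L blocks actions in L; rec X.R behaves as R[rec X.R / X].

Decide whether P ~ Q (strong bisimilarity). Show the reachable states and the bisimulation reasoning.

not bisimilar

Reachable graph of P (3 states):
  p0 = rec X. c.c.b.X ⊢ =c=> p1
  p1 = c.b.(rec X. c.c.b.X) ⊢ =c=> p2
  p2 = b.(rec X. c.c.b.X) ⊢ =b=> p0
Reachable graph of Q (3 states):
  q0 = rec X. c.a.b.X ⊢ =c=> q1
  q1 = a.b.(rec X. c.a.b.X) ⊢ =a=> q2
  q2 = b.(rec X. c.a.b.X) ⊢ =b=> q0
Partition-refinement fixed point:
  B0 = {p0}
  B1 = {p1}
  B2 = {p2}
  B3 = {q0}
  B4 = {q1}
  B5 = {q2}
p0 ∈ B0, q0 ∈ B3 → different blocks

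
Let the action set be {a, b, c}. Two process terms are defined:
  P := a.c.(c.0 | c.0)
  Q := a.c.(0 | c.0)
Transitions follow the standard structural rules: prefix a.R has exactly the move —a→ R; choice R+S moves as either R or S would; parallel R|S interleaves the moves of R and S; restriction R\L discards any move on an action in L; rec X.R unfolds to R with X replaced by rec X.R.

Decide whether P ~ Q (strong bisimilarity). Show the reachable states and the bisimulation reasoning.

P ≁ Q

Reachable graph of P (6 states):
  u0 = a.c.(c.0 | c.0) | --a--▸ u1
  u1 = c.(c.0 | c.0) | --c--▸ u2
  u2 = c.0 | c.0 | --c--▸ u3, --c--▸ u4
  u3 = 0 | c.0 | --c--▸ u5
  u4 = c.0 | 0 | --c--▸ u5
  u5 = 0 | 0 | stopped
Reachable graph of Q (4 states):
  v0 = a.c.(0 | c.0) | --a--▸ v1
  v1 = c.(0 | c.0) | --c--▸ v2
  v2 = 0 | c.0 | --c--▸ v3
  v3 = 0 | 0 | stopped
Bisimilarity quotient blocks:
  B0 = {u0}
  B1 = {u1}
  B2 = {u2, v1}
  B3 = {u3, u4, v2}
  B4 = {u5, v3}
  B5 = {v0}
u0 ∈ B0, v0 ∈ B5 → different blocks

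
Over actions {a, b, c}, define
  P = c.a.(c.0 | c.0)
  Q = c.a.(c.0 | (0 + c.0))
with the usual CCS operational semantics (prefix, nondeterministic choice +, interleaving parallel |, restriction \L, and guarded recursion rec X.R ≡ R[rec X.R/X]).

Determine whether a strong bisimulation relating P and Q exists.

bisimilar

LTS(P): 6 reachable states
  p0 = c.a.(c.0 | c.0) → -c-> p1
  p1 = a.(c.0 | c.0) → -a-> p2
  p2 = c.0 | c.0 → -c-> p3, -c-> p4
  p3 = 0 | c.0 → -c-> p5
  p4 = c.0 | 0 → -c-> p5
  p5 = 0 | 0 → ·
LTS(Q): 6 reachable states
  q0 = c.a.(c.0 | (0 + c.0)) → -c-> q1
  q1 = a.(c.0 | (0 + c.0)) → -a-> q2
  q2 = c.0 | (0 + c.0) → -c-> q3, -c-> q4
  q3 = 0 | (0 + c.0) → -c-> q5
  q4 = c.0 | 0 → -c-> q5
  q5 = 0 | 0 → ·
Bisimilarity quotient blocks:
  B0 = {p0, q0}
  B1 = {p1, q1}
  B2 = {p2, q2}
  B3 = {p3, p4, q3, q4}
  B4 = {p5, q5}
p0 ∈ B0, q0 ∈ B0 → same block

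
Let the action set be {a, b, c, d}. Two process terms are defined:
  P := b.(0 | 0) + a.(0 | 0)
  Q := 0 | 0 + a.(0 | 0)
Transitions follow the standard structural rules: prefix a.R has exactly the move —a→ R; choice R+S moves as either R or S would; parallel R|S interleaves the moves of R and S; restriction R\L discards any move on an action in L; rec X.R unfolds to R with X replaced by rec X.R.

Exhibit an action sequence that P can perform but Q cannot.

LTS(P): 2 reachable states
  m0 = b.(0 | 0) + a.(0 | 0) :: =a=> m1, =b=> m1
  m1 = 0 | 0 :: stopped
LTS(Q): 2 reachable states
  n0 = 0 | 0 + a.(0 | 0) :: =a=> n1
  n1 = 0 | 0 :: stopped
Executing b from P (initial set {m0}):
  after b @ step 1: {m1}
  ✓ P
Executing b from Q (initial set {n0}):
  after b @ step 1: ∅ (Q stuck)

b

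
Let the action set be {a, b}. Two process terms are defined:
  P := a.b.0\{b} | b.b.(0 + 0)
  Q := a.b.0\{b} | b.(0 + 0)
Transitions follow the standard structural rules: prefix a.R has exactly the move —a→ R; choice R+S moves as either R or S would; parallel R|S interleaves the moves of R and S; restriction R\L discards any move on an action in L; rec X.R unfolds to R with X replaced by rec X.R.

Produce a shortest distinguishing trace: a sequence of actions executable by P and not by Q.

bb

LTS(P): 9 reachable states
  p0 = a.b.0\{b} | b.b.(0 + 0) | =a=> p1, =b=> p2
  p1 = b.0\{b} | b.b.(0 + 0) | =b=> p3, =b=> p4
  p2 = a.b.0\{b} | b.(0 + 0) | =a=> p4, =b=> p5
  p3 = 0\{b} | b.b.(0 + 0) | =b=> p6
  p4 = b.0\{b} | b.(0 + 0) | =b=> p6, =b=> p7
  p5 = a.b.0\{b} | (0 + 0) | =a=> p7
  p6 = 0\{b} | b.(0 + 0) | =b=> p8
  p7 = b.0\{b} | (0 + 0) | =b=> p8
  p8 = 0\{b} | (0 + 0) | deadlocked
LTS(Q): 6 reachable states
  q0 = a.b.0\{b} | b.(0 + 0) | =a=> q1, =b=> q2
  q1 = b.0\{b} | b.(0 + 0) | =b=> q3, =b=> q4
  q2 = a.b.0\{b} | (0 + 0) | =a=> q4
  q3 = 0\{b} | b.(0 + 0) | =b=> q5
  q4 = b.0\{b} | (0 + 0) | =b=> q5
  q5 = 0\{b} | (0 + 0) | deadlocked
Executing bb from P (initial set {p0}):
  [1] b ⇒ {p2}
  [2] b ⇒ {p5}
  — P admits the full trace.
Executing bb from Q (initial set {q0}):
  [1] b ⇒ {q2}
  [2] b ⇒ ∅ (Q stuck)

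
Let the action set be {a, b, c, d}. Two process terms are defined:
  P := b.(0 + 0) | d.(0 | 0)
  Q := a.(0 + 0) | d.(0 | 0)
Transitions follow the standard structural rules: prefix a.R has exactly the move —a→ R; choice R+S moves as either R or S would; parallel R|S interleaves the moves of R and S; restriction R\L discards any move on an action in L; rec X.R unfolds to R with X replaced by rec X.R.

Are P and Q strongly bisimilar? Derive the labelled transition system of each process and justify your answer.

NO

LTS(P): 4 reachable states
  s0 = b.(0 + 0) | d.(0 | 0) has moves --b--▸ s1, --d--▸ s2
  s1 = (0 + 0) | d.(0 | 0) has moves --d--▸ s3
  s2 = b.(0 + 0) | (0 | 0) has moves --b--▸ s3
  s3 = (0 + 0) | (0 | 0) has moves stopped
LTS(Q): 4 reachable states
  t0 = a.(0 + 0) | d.(0 | 0) has moves --a--▸ t1, --d--▸ t2
  t1 = (0 + 0) | d.(0 | 0) has moves --d--▸ t3
  t2 = a.(0 + 0) | (0 | 0) has moves --a--▸ t3
  t3 = (0 + 0) | (0 | 0) has moves stopped
Partition-refinement fixed point:
  B0 = {s0}
  B1 = {s2}
  B2 = {s3, t3}
  B3 = {s1, t1}
  B4 = {t0}
  B5 = {t2}
s0 ∈ B0, t0 ∈ B4 → different blocks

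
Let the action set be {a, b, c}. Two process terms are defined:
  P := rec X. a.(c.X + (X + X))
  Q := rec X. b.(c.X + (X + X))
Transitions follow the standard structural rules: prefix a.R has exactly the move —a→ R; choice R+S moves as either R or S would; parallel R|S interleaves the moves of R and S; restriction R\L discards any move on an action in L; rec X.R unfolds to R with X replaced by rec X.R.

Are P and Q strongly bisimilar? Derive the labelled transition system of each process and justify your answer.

LTS(P): 2 reachable states
  u0 = rec X. a.(c.X + (X + X)) | =a=> u1
  u1 = c.(rec X. a.(c.X + (X + X))) + ((rec X. a.(c.X + (X + X))) + (rec X. a.(c.X + (X + X)))) | =a=> u1, =c=> u0
LTS(Q): 2 reachable states
  v0 = rec X. b.(c.X + (X + X)) | =b=> v1
  v1 = c.(rec X. b.(c.X + (X + X))) + ((rec X. b.(c.X + (X + X))) + (rec X. b.(c.X + (X + X)))) | =b=> v1, =c=> v0
Bisimilarity quotient blocks:
  B0 = {u0}
  B1 = {u1}
  B2 = {v0}
  B3 = {v1}
u0 ∈ B0, v0 ∈ B2 → different blocks

NO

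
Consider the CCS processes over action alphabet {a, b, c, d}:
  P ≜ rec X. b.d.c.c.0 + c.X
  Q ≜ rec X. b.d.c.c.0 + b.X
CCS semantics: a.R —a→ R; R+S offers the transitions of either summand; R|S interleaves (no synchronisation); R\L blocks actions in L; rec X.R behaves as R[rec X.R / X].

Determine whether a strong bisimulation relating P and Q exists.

P ≁ Q

P's transition system — 5 states:
  u0 = rec X. b.d.c.c.0 + c.X ⊢ =b=> u1, =c=> u0
  u1 = d.c.c.0 ⊢ =d=> u2
  u2 = c.c.0 ⊢ =c=> u3
  u3 = c.0 ⊢ =c=> u4
  u4 = 0 ⊢ (no moves)
Q's transition system — 5 states:
  v0 = rec X. b.d.c.c.0 + b.X ⊢ =b=> v0, =b=> v1
  v1 = d.c.c.0 ⊢ =d=> v2
  v2 = c.c.0 ⊢ =c=> v3
  v3 = c.0 ⊢ =c=> v4
  v4 = 0 ⊢ (no moves)
Coarsest stable partition (strong bisimilarity classes):
  B0 = {u0}
  B1 = {u1, v1}
  B2 = {u2, v2}
  B3 = {u3, v3}
  B4 = {u4, v4}
  B5 = {v0}
u0 ∈ B0, v0 ∈ B5 → different blocks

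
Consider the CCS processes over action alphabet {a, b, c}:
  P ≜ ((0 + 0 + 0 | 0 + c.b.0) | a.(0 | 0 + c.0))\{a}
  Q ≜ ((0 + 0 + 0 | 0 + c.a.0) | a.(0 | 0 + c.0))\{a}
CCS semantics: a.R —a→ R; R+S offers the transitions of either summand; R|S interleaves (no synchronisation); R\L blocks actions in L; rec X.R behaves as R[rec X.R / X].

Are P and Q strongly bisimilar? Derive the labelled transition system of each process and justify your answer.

LTS(P): 3 reachable states
  s0 = ((0 + 0 + 0 | 0 + c.b.0) | a.(0 | 0 + c.0))\{a} → =c=> s1
  s1 = (b.0 | a.(0 | 0 + c.0))\{a} → =b=> s2
  s2 = (0 | a.(0 | 0 + c.0))\{a} → deadlocked
LTS(Q): 2 reachable states
  t0 = ((0 + 0 + 0 | 0 + c.a.0) | a.(0 | 0 + c.0))\{a} → =c=> t1
  t1 = (a.0 | a.(0 | 0 + c.0))\{a} → deadlocked
Bisimilarity quotient blocks:
  B0 = {s0}
  B1 = {s1}
  B2 = {s2, t1}
  B3 = {t0}
s0 ∈ B0, t0 ∈ B3 → different blocks

NO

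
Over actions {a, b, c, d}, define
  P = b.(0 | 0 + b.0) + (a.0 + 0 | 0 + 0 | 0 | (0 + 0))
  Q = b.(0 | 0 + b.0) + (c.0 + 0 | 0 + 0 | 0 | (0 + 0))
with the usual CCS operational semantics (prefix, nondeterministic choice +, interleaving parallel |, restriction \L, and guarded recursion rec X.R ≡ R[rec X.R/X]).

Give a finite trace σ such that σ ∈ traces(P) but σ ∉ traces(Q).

a

LTS(P): 3 reachable states
  u0 = b.(0 | 0 + b.0) + (a.0 + 0 | 0 + 0 | 0 | (0 + 0)) ⊢ =a=> u1, =b=> u2
  u1 = 0 ⊢ ·
  u2 = 0 | 0 + b.0 ⊢ =b=> u1
LTS(Q): 3 reachable states
  v0 = b.(0 | 0 + b.0) + (c.0 + 0 | 0 + 0 | 0 | (0 + 0)) ⊢ =b=> v1, =c=> v2
  v1 = 0 | 0 + b.0 ⊢ =b=> v2
  v2 = 0 ⊢ ·
Trace ⟨a⟩ through P, begin at {u0}:
  [1] a ⇒ {u1}
  P completes σ.
Trace ⟨a⟩ through Q, begin at {v0}:
  [1] a ⇒ ∅  — Q cannot continue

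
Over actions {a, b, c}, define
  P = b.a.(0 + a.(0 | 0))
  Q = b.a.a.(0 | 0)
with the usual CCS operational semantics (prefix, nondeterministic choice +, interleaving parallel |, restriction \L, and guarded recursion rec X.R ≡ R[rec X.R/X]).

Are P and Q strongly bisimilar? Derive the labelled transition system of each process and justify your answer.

P's transition system — 4 states:
  p0 = b.a.(0 + a.(0 | 0)) has moves --b--▸ p1
  p1 = a.(0 + a.(0 | 0)) has moves --a--▸ p2
  p2 = 0 + a.(0 | 0) has moves --a--▸ p3
  p3 = 0 | 0 has moves deadlocked
Q's transition system — 4 states:
  q0 = b.a.a.(0 | 0) has moves --b--▸ q1
  q1 = a.a.(0 | 0) has moves --a--▸ q2
  q2 = a.(0 | 0) has moves --a--▸ q3
  q3 = 0 | 0 has moves deadlocked
Partition-refinement fixed point:
  B0 = {p0, q0}
  B1 = {p1, q1}
  B2 = {p2, q2}
  B3 = {p3, q3}
p0 ∈ B0, q0 ∈ B0 → same block

bisimilar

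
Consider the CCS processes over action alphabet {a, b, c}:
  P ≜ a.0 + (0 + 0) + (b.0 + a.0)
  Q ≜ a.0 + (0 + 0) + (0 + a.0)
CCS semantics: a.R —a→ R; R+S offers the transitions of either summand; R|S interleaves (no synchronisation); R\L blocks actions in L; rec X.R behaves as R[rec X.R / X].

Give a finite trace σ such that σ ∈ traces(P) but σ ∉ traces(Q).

b

P's transition system — 2 states:
  m0 = a.0 + (0 + 0) + (b.0 + a.0) has moves =a=> m1, =b=> m1
  m1 = 0 has moves stopped
Q's transition system — 2 states:
  n0 = a.0 + (0 + 0) + (0 + a.0) has moves =a=> n1
  n1 = 0 has moves stopped
Trace ⟨b⟩ through P, begin at {m0}:
  step 1 (b): {m1}
  — P admits the full trace.
Trace ⟨b⟩ through Q, begin at {n0}:
  step 1 (b): ∅  — Q cannot continue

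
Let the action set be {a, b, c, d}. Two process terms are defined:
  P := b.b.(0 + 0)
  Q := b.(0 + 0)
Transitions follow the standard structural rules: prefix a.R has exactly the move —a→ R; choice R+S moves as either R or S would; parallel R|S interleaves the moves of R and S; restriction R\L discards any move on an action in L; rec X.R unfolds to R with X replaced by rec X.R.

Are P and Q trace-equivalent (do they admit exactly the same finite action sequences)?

Reachable graph of P (3 states):
  s0 = b.b.(0 + 0) ⊢ ··b··> s1
  s1 = b.(0 + 0) ⊢ ··b··> s2
  s2 = 0 + 0 ⊢ deadlocked
Reachable graph of Q (2 states):
  t0 = b.(0 + 0) ⊢ ··b··> t1
  t1 = 0 + 0 ⊢ deadlocked
Executing bb from P (initial set {s0}):
  step 1 (b): {s1}
  step 2 (b): {s2}
  ✓ P
Executing bb from Q (initial set {t0}):
  step 1 (b): {t1}
  step 2 (b): ∅ (Q stuck)

NO — witness ⟨bb⟩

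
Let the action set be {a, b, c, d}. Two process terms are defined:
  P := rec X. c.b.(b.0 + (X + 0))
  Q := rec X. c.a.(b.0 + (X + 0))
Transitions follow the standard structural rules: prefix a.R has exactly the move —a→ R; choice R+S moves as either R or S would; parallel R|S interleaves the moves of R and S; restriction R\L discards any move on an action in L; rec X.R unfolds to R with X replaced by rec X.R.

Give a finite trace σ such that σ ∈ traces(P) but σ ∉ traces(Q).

cb

LTS(P): 4 reachable states
  s0 = rec X. c.b.(b.0 + (X + 0)) has moves -c-> s1
  s1 = b.(b.0 + ((rec X. c.b.(b.0 + (X + 0))) + 0)) has moves -b-> s2
  s2 = b.0 + ((rec X. c.b.(b.0 + (X + 0))) + 0) has moves -b-> s3, -c-> s1
  s3 = 0 has moves ∅
LTS(Q): 4 reachable states
  t0 = rec X. c.a.(b.0 + (X + 0)) has moves -c-> t1
  t1 = a.(b.0 + ((rec X. c.a.(b.0 + (X + 0))) + 0)) has moves -a-> t2
  t2 = b.0 + ((rec X. c.a.(b.0 + (X + 0))) + 0) has moves -b-> t3, -c-> t1
  t3 = 0 has moves ∅
Executing cb from P (initial set {s0}):
  after c @ step 1: {s1}
  after b @ step 2: {s2}
  P completes σ.
Executing cb from Q (initial set {t0}):
  after c @ step 1: {t1}
  after b @ step 2: ∅ (Q stuck)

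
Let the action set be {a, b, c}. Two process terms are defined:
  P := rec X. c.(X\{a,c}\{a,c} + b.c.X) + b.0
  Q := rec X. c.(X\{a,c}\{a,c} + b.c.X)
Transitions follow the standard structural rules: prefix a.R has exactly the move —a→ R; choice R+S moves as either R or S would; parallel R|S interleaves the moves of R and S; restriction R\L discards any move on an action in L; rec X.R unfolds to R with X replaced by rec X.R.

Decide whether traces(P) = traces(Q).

trace-distinct — witness ⟨b⟩

LTS(P): 5 reachable states
  s0 = rec X. c.(X\{a,c}\{a,c} + b.c.X) + b.0 ⊢ --b--▸ s1, --c--▸ s2
  s1 = 0 ⊢ ·
  s2 = (rec X. c.(X\{a,c}\{a,c} + b.c.X) + b.0)\{a,c}\{a,c} + b.c.(rec X. c.(X\{a,c}\{a,c} + b.c.X) + b.0) ⊢ --b--▸ s3, --b--▸ s4
  s3 = 0\{a,c}\{a,c} ⊢ ·
  s4 = c.(rec X. c.(X\{a,c}\{a,c} + b.c.X) + b.0) ⊢ --c--▸ s0
LTS(Q): 3 reachable states
  t0 = rec X. c.(X\{a,c}\{a,c} + b.c.X) ⊢ --c--▸ t1
  t1 = (rec X. c.(X\{a,c}\{a,c} + b.c.X))\{a,c}\{a,c} + b.c.(rec X. c.(X\{a,c}\{a,c} + b.c.X)) ⊢ --b--▸ t2
  t2 = c.(rec X. c.(X\{a,c}\{a,c} + b.c.X)) ⊢ --c--▸ t0
Executing b from P (initial set {s0}):
  step 1 (b): {s1}
  P completes σ.
Executing b from Q (initial set {t0}):
  step 1 (b): ∅  — Q cannot continue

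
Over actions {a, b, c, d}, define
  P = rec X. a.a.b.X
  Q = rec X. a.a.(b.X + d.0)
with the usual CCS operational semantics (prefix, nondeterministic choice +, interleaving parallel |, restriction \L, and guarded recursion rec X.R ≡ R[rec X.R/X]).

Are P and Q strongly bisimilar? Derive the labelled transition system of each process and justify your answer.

Reachable graph of P (3 states):
  p0 = rec X. a.a.b.X | —a→ p1
  p1 = a.b.(rec X. a.a.b.X) | —a→ p2
  p2 = b.(rec X. a.a.b.X) | —b→ p0
Reachable graph of Q (4 states):
  q0 = rec X. a.a.(b.X + d.0) | —a→ q1
  q1 = a.(b.(rec X. a.a.(b.X + d.0)) + d.0) | —a→ q2
  q2 = b.(rec X. a.a.(b.X + d.0)) + d.0 | —b→ q0, —d→ q3
  q3 = 0 | ∅
Partition-refinement fixed point:
  B0 = {p0}
  B1 = {p1}
  B2 = {p2}
  B3 = {q0}
  B4 = {q1}
  B5 = {q2}
  B6 = {q3}
p0 ∈ B0, q0 ∈ B3 → different blocks

P ≁ Q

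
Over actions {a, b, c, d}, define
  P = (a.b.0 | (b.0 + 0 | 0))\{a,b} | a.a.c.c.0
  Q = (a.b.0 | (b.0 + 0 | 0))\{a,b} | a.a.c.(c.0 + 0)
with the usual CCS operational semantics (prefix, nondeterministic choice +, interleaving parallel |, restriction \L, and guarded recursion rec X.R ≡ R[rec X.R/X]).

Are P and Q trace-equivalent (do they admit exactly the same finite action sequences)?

P's transition system — 5 states:
  m0 = (a.b.0 | (b.0 + 0 | 0))\{a,b} | a.a.c.c.0 | -a-> m1
  m1 = (a.b.0 | (b.0 + 0 | 0))\{a,b} | a.c.c.0 | -a-> m2
  m2 = (a.b.0 | (b.0 + 0 | 0))\{a,b} | c.c.0 | -c-> m3
  m3 = (a.b.0 | (b.0 + 0 | 0))\{a,b} | c.0 | -c-> m4
  m4 = (a.b.0 | (b.0 + 0 | 0))\{a,b} | 0 | ∅
Q's transition system — 5 states:
  n0 = (a.b.0 | (b.0 + 0 | 0))\{a,b} | a.a.c.(c.0 + 0) | -a-> n1
  n1 = (a.b.0 | (b.0 + 0 | 0))\{a,b} | a.c.(c.0 + 0) | -a-> n2
  n2 = (a.b.0 | (b.0 + 0 | 0))\{a,b} | c.(c.0 + 0) | -c-> n3
  n3 = (a.b.0 | (b.0 + 0 | 0))\{a,b} | (c.0 + 0) | -c-> n4
  n4 = (a.b.0 | (b.0 + 0 | 0))\{a,b} | 0 | ∅
Partition-refinement fixed point:
  B0 = {m0, n0}
  B1 = {m1, n1}
  B2 = {m2, n2}
  B3 = {m3, n3}
  B4 = {m4, n4}
m0 ∈ B0, n0 ∈ B0 → same block
Bisimilar ⇒ trace-equivalent.

YES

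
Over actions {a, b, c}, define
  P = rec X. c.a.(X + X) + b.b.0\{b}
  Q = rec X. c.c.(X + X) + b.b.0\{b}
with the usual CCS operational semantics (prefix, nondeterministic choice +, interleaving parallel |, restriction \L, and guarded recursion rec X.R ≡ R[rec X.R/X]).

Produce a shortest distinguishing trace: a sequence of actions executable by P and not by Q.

Reachable graph of P (5 states):
  s0 = rec X. c.a.(X + X) + b.b.0\{b} has moves =b=> s1, =c=> s2
  s1 = b.0\{b} has moves =b=> s3
  s2 = a.((rec X. c.a.(X + X) + b.b.0\{b}) + (rec X. c.a.(X + X) + b.b.0\{b})) has moves =a=> s4
  s3 = 0\{b} has moves stopped
  s4 = (rec X. c.a.(X + X) + b.b.0\{b}) + (rec X. c.a.(X + X) + b.b.0\{b}) has moves =b=> s1, =c=> s2
Reachable graph of Q (5 states):
  t0 = rec X. c.c.(X + X) + b.b.0\{b} has moves =b=> t1, =c=> t2
  t1 = b.0\{b} has moves =b=> t3
  t2 = c.((rec X. c.c.(X + X) + b.b.0\{b}) + (rec X. c.c.(X + X) + b.b.0\{b})) has moves =c=> t4
  t3 = 0\{b} has moves stopped
  t4 = (rec X. c.c.(X + X) + b.b.0\{b}) + (rec X. c.c.(X + X) + b.b.0\{b}) has moves =b=> t1, =c=> t2
Executing ca from P (initial set {s0}):
  step 1 (c): {s2}
  step 2 (a): {s4}
  ✓ P
Executing ca from Q (initial set {t0}):
  step 1 (c): {t2}
  step 2 (a): no successor for Q

ca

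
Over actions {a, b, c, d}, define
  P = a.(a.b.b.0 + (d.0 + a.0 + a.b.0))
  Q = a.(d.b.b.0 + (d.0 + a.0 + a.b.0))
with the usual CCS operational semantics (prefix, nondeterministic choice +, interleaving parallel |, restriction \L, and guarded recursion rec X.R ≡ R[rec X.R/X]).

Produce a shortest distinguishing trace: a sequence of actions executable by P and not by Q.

Reachable graph of P (5 states):
  p0 = a.(a.b.b.0 + (d.0 + a.0 + a.b.0)) :: ··a··> p1
  p1 = a.b.b.0 + (d.0 + a.0 + a.b.0) :: ··a··> p2, ··a··> p3, ··a··> p4, ··d··> p2
  p2 = 0 :: ∅
  p3 = b.0 :: ··b··> p2
  p4 = b.b.0 :: ··b··> p3
Reachable graph of Q (5 states):
  q0 = a.(d.b.b.0 + (d.0 + a.0 + a.b.0)) :: ··a··> q1
  q1 = d.b.b.0 + (d.0 + a.0 + a.b.0) :: ··a··> q2, ··a··> q3, ··d··> q2, ··d··> q4
  q2 = 0 :: ∅
  q3 = b.0 :: ··b··> q2
  q4 = b.b.0 :: ··b··> q3
Run σ = ⟨aabb⟩ on P: start {p0}
  [1] a ⇒ {p1}
  [2] a ⇒ {p2, p3, p4}
  [3] b ⇒ {p2, p3}
  [4] b ⇒ {p2}
  P completes σ.
Run σ = ⟨aabb⟩ on Q: start {q0}
  [1] a ⇒ {q1}
  [2] a ⇒ {q2, q3}
  [3] b ⇒ {q2}
  [4] b ⇒ ∅  — Q cannot continue

aabb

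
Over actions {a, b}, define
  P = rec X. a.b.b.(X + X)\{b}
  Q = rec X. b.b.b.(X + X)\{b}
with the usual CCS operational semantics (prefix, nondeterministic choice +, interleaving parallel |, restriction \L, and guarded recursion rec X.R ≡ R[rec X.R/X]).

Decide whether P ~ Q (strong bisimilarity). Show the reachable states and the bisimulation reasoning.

P ≁ Q

LTS(P): 5 reachable states
  u0 = rec X. a.b.b.(X + X)\{b} | —a→ u1
  u1 = b.b.((rec X. a.b.b.(X + X)\{b}) + (rec X. a.b.b.(X + X)\{b}))\{b} | —b→ u2
  u2 = b.((rec X. a.b.b.(X + X)\{b}) + (rec X. a.b.b.(X + X)\{b}))\{b} | —b→ u3
  u3 = ((rec X. a.b.b.(X + X)\{b}) + (rec X. a.b.b.(X + X)\{b}))\{b} | —a→ u4
  u4 = (b.b.((rec X. a.b.b.(X + X)\{b}) + (rec X. a.b.b.(X + X)\{b}))\{b})\{b} | deadlocked
LTS(Q): 4 reachable states
  v0 = rec X. b.b.b.(X + X)\{b} | —b→ v1
  v1 = b.b.((rec X. b.b.b.(X + X)\{b}) + (rec X. b.b.b.(X + X)\{b}))\{b} | —b→ v2
  v2 = b.((rec X. b.b.b.(X + X)\{b}) + (rec X. b.b.b.(X + X)\{b}))\{b} | —b→ v3
  v3 = ((rec X. b.b.b.(X + X)\{b}) + (rec X. b.b.b.(X + X)\{b}))\{b} | deadlocked
Coarsest stable partition (strong bisimilarity classes):
  B0 = {u0}
  B1 = {u1}
  B2 = {u2}
  B3 = {u3}
  B4 = {u4, v3}
  B5 = {v0}
  B6 = {v1}
  B7 = {v2}
u0 ∈ B0, v0 ∈ B5 → different blocks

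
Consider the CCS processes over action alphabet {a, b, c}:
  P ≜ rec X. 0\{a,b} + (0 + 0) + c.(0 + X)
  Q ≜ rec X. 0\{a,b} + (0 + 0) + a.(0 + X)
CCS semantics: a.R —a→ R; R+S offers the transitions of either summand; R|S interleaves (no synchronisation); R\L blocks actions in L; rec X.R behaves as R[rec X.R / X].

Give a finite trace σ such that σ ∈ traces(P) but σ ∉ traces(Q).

Reachable graph of P (2 states):
  p0 = rec X. 0\{a,b} + (0 + 0) + c.(0 + X) ⊢ -c-> p1
  p1 = 0 + (rec X. 0\{a,b} + (0 + 0) + c.(0 + X)) ⊢ -c-> p1
Reachable graph of Q (2 states):
  q0 = rec X. 0\{a,b} + (0 + 0) + a.(0 + X) ⊢ -a-> q1
  q1 = 0 + (rec X. 0\{a,b} + (0 + 0) + a.(0 + X)) ⊢ -a-> q1
Trace ⟨c⟩ through P, begin at {p0}:
  after c @ step 1: {p1}
  — P admits the full trace.
Trace ⟨c⟩ through Q, begin at {q0}:
  after c @ step 1: no successor for Q

c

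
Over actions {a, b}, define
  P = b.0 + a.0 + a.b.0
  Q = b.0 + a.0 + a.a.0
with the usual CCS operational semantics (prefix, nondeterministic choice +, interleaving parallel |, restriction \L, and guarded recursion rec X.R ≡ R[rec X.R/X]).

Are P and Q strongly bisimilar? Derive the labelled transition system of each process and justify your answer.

Reachable graph of P (3 states):
  u0 = b.0 + a.0 + a.b.0 :: --a--▸ u1, --a--▸ u2, --b--▸ u1
  u1 = 0 :: ∅
  u2 = b.0 :: --b--▸ u1
Reachable graph of Q (3 states):
  v0 = b.0 + a.0 + a.a.0 :: --a--▸ v1, --a--▸ v2, --b--▸ v1
  v1 = 0 :: ∅
  v2 = a.0 :: --a--▸ v1
Partition-refinement fixed point:
  B0 = {u0}
  B1 = {u1, v1}
  B2 = {u2}
  B3 = {v0}
  B4 = {v2}
u0 ∈ B0, v0 ∈ B3 → different blocks

NO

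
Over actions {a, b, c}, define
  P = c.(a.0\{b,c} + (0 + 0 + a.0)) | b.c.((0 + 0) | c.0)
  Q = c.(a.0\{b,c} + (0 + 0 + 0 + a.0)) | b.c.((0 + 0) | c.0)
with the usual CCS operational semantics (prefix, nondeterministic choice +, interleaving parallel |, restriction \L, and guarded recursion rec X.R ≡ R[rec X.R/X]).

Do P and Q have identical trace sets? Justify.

Reachable graph of P (16 states):
  p0 = c.(a.0\{b,c} + (0 + 0 + a.0)) | b.c.((0 + 0) | c.0) ⊢ --b--▸ p1, --c--▸ p2
  p1 = c.(a.0\{b,c} + (0 + 0 + a.0)) | c.((0 + 0) | c.0) ⊢ --c--▸ p3, --c--▸ p4
  p2 = (a.0\{b,c} + (0 + 0 + a.0)) | b.c.((0 + 0) | c.0) ⊢ --a--▸ p5, --a--▸ p6, --b--▸ p3
  p3 = (a.0\{b,c} + (0 + 0 + a.0)) | c.((0 + 0) | c.0) ⊢ --a--▸ p7, --a--▸ p8, --c--▸ p9
  p4 = c.(a.0\{b,c} + (0 + 0 + a.0)) | ((0 + 0) | c.0) ⊢ --c--▸ p10, --c--▸ p9
  p5 = 0 | b.c.((0 + 0) | c.0) ⊢ --b--▸ p7
  p6 = 0\{b,c} | b.c.((0 + 0) | c.0) ⊢ --b--▸ p8
  p7 = 0 | c.((0 + 0) | c.0) ⊢ --c--▸ p11
  p8 = 0\{b,c} | c.((0 + 0) | c.0) ⊢ --c--▸ p12
  p9 = (a.0\{b,c} + (0 + 0 + a.0)) | ((0 + 0) | c.0) ⊢ --a--▸ p11, --a--▸ p12, --c--▸ p13
  p10 = c.(a.0\{b,c} + (0 + 0 + a.0)) | ((0 + 0) | 0) ⊢ --c--▸ p13
  p11 = 0 | ((0 + 0) | c.0) ⊢ --c--▸ p14
  p12 = 0\{b,c} | ((0 + 0) | c.0) ⊢ --c--▸ p15
  p13 = (a.0\{b,c} + (0 + 0 + a.0)) | ((0 + 0) | 0) ⊢ --a--▸ p14, --a--▸ p15
  p14 = 0 | ((0 + 0) | 0) ⊢ stopped
  p15 = 0\{b,c} | ((0 + 0) | 0) ⊢ stopped
Reachable graph of Q (16 states):
  q0 = c.(a.0\{b,c} + (0 + 0 + 0 + a.0)) | b.c.((0 + 0) | c.0) ⊢ --b--▸ q1, --c--▸ q2
  q1 = c.(a.0\{b,c} + (0 + 0 + 0 + a.0)) | c.((0 + 0) | c.0) ⊢ --c--▸ q3, --c--▸ q4
  q2 = (a.0\{b,c} + (0 + 0 + 0 + a.0)) | b.c.((0 + 0) | c.0) ⊢ --a--▸ q5, --a--▸ q6, --b--▸ q3
  q3 = (a.0\{b,c} + (0 + 0 + 0 + a.0)) | c.((0 + 0) | c.0) ⊢ --a--▸ q7, --a--▸ q8, --c--▸ q9
  q4 = c.(a.0\{b,c} + (0 + 0 + 0 + a.0)) | ((0 + 0) | c.0) ⊢ --c--▸ q10, --c--▸ q9
  q5 = 0 | b.c.((0 + 0) | c.0) ⊢ --b--▸ q7
  q6 = 0\{b,c} | b.c.((0 + 0) | c.0) ⊢ --b--▸ q8
  q7 = 0 | c.((0 + 0) | c.0) ⊢ --c--▸ q11
  q8 = 0\{b,c} | c.((0 + 0) | c.0) ⊢ --c--▸ q12
  q9 = (a.0\{b,c} + (0 + 0 + 0 + a.0)) | ((0 + 0) | c.0) ⊢ --a--▸ q11, --a--▸ q12, --c--▸ q13
  q10 = c.(a.0\{b,c} + (0 + 0 + 0 + a.0)) | ((0 + 0) | 0) ⊢ --c--▸ q13
  q11 = 0 | ((0 + 0) | c.0) ⊢ --c--▸ q14
  q12 = 0\{b,c} | ((0 + 0) | c.0) ⊢ --c--▸ q15
  q13 = (a.0\{b,c} + (0 + 0 + 0 + a.0)) | ((0 + 0) | 0) ⊢ --a--▸ q14, --a--▸ q15
  q14 = 0 | ((0 + 0) | 0) ⊢ stopped
  q15 = 0\{b,c} | ((0 + 0) | 0) ⊢ stopped
Partition-refinement fixed point:
  B0 = {p0, q0}
  B1 = {p2, q2}
  B2 = {p5, p6, q5, q6}
  B3 = {p7, p8, q7, q8}
  B4 = {p11, p12, q11, q12}
  B5 = {p14, p15, q14, q15}
  B6 = {p3, q3}
  B7 = {p9, q9}
  B8 = {p13, q13}
  B9 = {p1, q1}
  B10 = {p4, q4}
  B11 = {p10, q10}
p0 ∈ B0, q0 ∈ B0 → same block
Bisimilar ⇒ trace-equivalent.

traces(P) = traces(Q)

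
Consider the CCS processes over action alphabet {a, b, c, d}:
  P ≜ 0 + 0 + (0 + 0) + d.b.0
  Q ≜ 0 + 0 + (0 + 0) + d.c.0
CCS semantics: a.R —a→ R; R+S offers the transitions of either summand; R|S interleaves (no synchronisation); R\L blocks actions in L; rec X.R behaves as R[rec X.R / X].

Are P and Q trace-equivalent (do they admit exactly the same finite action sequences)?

trace-distinct — witness ⟨db⟩

P's transition system — 3 states:
  s0 = 0 + 0 + (0 + 0) + d.b.0 :: -d-> s1
  s1 = b.0 :: -b-> s2
  s2 = 0 :: ·
Q's transition system — 3 states:
  t0 = 0 + 0 + (0 + 0) + d.c.0 :: -d-> t1
  t1 = c.0 :: -c-> t2
  t2 = 0 :: ·
Executing db from P (initial set {s0}):
  after d @ step 1: {s1}
  after b @ step 2: {s2}
  ✓ P
Executing db from Q (initial set {t0}):
  after d @ step 1: {t1}
  after b @ step 2: ∅ (Q stuck)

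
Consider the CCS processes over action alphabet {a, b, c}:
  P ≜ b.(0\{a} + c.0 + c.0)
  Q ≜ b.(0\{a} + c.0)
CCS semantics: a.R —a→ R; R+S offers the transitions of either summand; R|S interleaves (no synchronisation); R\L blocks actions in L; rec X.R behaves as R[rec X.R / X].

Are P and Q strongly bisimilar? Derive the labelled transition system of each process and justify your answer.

bisimilar

Reachable graph of P (3 states):
  u0 = b.(0\{a} + c.0 + c.0) has moves ··b··> u1
  u1 = 0\{a} + c.0 + c.0 has moves ··c··> u2
  u2 = 0 has moves ∅
Reachable graph of Q (3 states):
  v0 = b.(0\{a} + c.0) has moves ··b··> v1
  v1 = 0\{a} + c.0 has moves ··c··> v2
  v2 = 0 has moves ∅
Coarsest stable partition (strong bisimilarity classes):
  B0 = {u0, v0}
  B1 = {u1, v1}
  B2 = {u2, v2}
u0 ∈ B0, v0 ∈ B0 → same block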